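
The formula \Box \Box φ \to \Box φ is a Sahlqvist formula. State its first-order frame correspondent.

Density

Suppose □□φ→□φ is valid. Take Rxy and set V(φ)={w : xR²w}. Then □□φ at x, so □φ at x, so φ at y, i.e. ∃z(Rxz∧Rzy).
Conversely, any frame satisfying \forall x \forall y (Rxy \to \exists z (Rxz \wedge Rzy)) validates the schema.
So the correspondent is density.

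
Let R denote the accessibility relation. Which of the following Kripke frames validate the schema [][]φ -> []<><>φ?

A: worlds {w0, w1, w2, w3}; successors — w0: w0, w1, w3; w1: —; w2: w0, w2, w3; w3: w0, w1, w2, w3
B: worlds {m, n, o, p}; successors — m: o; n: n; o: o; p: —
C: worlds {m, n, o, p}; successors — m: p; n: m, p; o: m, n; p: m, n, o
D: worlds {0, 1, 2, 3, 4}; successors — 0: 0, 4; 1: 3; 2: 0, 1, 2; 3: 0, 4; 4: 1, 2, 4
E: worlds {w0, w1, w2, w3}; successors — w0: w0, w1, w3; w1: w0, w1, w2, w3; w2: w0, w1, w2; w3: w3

Frame correspondent (Sahlqvist): forall x forall z (xRz -> exists w (x R^2 w & z R^2 w)) — i.e. a generalized confluence (Geach) condition.
A: fails — w0Rw1 but no w with w0R²w and w1R²w.
B: satisfies the condition.
C: satisfies the condition.
D: satisfies the condition.
E: satisfies the condition.
Valid on: B, C, D, E.

B, C, D, E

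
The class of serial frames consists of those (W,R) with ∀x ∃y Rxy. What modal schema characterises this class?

A defining formula is □s → ◇s (the D axiom).
Suppose □s→◇s is valid. At any x set V(s)=W. Then □s at x, so ◇s at x, so x has a successor.

□s → ◇s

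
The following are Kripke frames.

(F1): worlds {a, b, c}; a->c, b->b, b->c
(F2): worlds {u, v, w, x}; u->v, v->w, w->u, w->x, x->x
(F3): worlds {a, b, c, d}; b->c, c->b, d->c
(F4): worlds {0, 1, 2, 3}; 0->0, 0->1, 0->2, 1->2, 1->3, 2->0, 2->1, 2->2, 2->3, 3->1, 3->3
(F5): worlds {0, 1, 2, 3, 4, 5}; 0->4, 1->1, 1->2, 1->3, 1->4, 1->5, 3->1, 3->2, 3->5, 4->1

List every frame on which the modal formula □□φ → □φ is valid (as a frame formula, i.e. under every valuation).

Frame correspondent (Sahlqvist): ∀x ∀y (Rxy → ∃z (Rxz ∧ Rzy)) — i.e. density.
(F1): fails — Rac but no z with Raz and Rzc.
(F2): fails — Ruv but no z with Ruz and Rzv.
(F3): fails — Rbc but no z with Rbz and Rzc.
(F4): ✓.
(F5): fails — R04 but no z with R0z and Rz4.

(F4)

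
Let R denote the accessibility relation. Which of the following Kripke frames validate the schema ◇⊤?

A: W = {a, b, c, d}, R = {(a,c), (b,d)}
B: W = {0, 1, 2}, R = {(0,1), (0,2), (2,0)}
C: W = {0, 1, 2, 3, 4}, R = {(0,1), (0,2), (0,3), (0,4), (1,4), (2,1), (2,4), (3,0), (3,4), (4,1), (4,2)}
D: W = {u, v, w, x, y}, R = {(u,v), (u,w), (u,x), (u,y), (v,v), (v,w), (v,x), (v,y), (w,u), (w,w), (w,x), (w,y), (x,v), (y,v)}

The schema corresponds to seriality: ∀x ∃y Rxy.
A: fails — world c has no successor.
B: fails — world 1 has no successor.
C: satisfies the condition.
D: satisfies the condition.
Valid on: C, D.

C, D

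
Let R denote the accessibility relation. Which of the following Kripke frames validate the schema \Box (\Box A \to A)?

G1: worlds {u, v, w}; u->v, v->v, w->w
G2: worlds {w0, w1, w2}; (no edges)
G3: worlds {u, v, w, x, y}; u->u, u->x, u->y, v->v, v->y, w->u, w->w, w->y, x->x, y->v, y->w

G1, G2

The schema corresponds to shift-reflexivity: \forall x \forall y (Rxy \to Ryy).
G1: satisfies the condition.
G2: satisfies the condition.
G3: fails — Rwy but not Ryy.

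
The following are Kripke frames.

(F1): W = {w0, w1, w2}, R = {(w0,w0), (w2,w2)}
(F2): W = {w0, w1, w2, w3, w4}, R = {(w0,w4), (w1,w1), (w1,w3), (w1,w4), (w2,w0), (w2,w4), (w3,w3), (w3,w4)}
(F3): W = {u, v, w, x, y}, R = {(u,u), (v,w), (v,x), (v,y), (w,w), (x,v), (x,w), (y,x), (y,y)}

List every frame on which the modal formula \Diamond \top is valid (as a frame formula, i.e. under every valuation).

Frame correspondent (Sahlqvist): \forall x \exists y Rxy — i.e. seriality.
(F1): fails — world w1 has no successor.
(F2): fails — world w4 has no successor.
(F3): ✓.
Valid on: (F3).

(F3)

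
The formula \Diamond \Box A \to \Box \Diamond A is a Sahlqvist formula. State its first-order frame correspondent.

This schema is the .2 axiom.
Its frame correspondent is convergence — \forall x \forall y \forall z (Rxy \wedge Rxz \to \exists w (Ryw \wedge Rzw)).

convergence: \forall x \forall y \forall z (Rxy \wedge Rxz \to \exists w (Ryw \wedge Rzw))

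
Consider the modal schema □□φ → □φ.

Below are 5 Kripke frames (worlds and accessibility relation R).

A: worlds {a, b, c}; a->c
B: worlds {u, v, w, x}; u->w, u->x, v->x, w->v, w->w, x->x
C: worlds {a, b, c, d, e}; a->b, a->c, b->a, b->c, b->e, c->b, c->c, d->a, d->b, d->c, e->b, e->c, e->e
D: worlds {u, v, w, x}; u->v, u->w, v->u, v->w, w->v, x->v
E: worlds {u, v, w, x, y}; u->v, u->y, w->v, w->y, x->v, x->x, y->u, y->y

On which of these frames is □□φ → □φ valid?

B

Frame correspondent (Sahlqvist): ∀x ∀y (Rxy → ∃z (Rxz ∧ Rzy)) — i.e. density.
A: fails — Rac but no z with Raz and Rzc.
B: holds.
C: fails — Rba but no z with Rbz and Rza.
D: fails — Rvu but no z with Rvz and Rzu.
E: fails — Ruv but no z with Ruz and Rzv.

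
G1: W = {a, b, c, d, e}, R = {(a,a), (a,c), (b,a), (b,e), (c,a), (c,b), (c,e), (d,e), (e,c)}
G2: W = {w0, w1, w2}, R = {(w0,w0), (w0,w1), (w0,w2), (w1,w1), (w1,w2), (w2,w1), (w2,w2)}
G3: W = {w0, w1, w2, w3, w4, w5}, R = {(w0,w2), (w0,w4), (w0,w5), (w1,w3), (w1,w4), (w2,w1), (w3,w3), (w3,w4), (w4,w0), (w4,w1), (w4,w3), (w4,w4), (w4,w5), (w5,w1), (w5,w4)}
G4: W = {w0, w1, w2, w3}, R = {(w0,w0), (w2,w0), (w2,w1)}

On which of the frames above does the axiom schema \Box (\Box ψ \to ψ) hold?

G2

Frame correspondent (Sahlqvist): \forall x \forall y (Rxy \to Ryy) — i.e. shift-reflexivity.
G1: fails — Rde but not Ree.
G2: condition met.
G3: fails — Rw4w5 but not Rw5w5.
G4: fails — Rw2w1 but not Rw1w1.
Valid on: G2.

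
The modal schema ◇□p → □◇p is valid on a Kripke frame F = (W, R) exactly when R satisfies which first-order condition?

convergence: ∀x ∀y ∀z (Rxy ∧ Rxz → ∃w (Ryw ∧ Rzw))

Suppose ◇□p→□◇p is valid. Take Rxy, Rxz and set V(p)={w : Ryw}. Then □p at y so ◇□p at x, so □◇p at x, so ◇p at z, giving w with Rzw and Ryw.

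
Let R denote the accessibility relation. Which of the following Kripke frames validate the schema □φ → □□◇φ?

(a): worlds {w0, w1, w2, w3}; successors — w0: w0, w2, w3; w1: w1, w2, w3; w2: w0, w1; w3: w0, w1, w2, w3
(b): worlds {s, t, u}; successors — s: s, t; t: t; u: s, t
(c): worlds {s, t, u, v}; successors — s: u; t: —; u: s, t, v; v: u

(a), (b)

Frame correspondent (Sahlqvist): ∀x ∀z (xR²z → ∃w (xRw ∧ zRw)) — i.e. a generalized confluence (Geach) condition.
(a): holds.
(b): holds.
(c): fails — sR²t but no w with sRw and tRw.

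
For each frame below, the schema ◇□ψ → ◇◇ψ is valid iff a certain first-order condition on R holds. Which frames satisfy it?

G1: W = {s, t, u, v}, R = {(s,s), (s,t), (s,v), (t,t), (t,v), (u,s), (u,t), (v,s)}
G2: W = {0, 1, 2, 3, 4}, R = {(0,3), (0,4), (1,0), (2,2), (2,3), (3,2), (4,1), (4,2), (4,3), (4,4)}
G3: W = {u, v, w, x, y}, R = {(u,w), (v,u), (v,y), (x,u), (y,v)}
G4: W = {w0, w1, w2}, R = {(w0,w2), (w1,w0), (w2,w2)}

The schema corresponds to a generalized confluence (Geach) condition: ∀x ∀y (xRy → ∃w (yRw ∧ xR²w)).
G1: ✓.
G2: ✓.
G3: fails — uRw but no t with wRt and uR²t.
G4: ✓.
Valid on: G1, G2, G4.

G1, G2, G4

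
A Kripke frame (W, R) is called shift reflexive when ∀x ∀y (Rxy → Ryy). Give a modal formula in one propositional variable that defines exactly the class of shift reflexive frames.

The condition is shift-reflexivity. The T□ schema □(□r → r) defines it.
Suppose □(□r→r) is valid. Take Rxy and set V(r)={w : Ryw}. Then at y, □r holds; since □(□r→r) at x, □r→r at y, so r at y, i.e. Ryy.

□(□r → r)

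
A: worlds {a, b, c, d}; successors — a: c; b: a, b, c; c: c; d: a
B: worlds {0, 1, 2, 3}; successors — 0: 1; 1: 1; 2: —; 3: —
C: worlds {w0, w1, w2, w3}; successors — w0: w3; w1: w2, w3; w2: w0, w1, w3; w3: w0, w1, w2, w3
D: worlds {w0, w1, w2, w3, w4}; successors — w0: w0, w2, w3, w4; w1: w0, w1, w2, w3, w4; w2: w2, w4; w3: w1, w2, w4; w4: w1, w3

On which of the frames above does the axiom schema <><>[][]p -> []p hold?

B, C

Frame correspondent (Sahlqvist): forall x forall y forall z ((x R^2 y & xRz) -> exists w (y R^2 w & z = w)) — i.e. a generalized confluence (Geach) condition.
A: fails — bR²a, bRa but no w with aR²w and a=w.
B: ✓.
C: ✓.
D: fails — w0R²w2, w0Rw0 but no w with w2R²w and w0=w.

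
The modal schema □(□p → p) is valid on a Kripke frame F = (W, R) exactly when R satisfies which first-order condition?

Shift-reflexivity

Suppose □(□p→p) is valid. Take Rxy and set V(p)={w : Ryw}. Then at y, □p holds; since □(□p→p) at x, □p→p at y, so p at y, i.e. Ryy.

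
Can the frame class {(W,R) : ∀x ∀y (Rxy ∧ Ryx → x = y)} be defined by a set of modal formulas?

No — not modally definable

Modal frame validity is preserved under surjective bounded morphisms.
The 8-cycle (worlds 0,1,2,3,4,5,6,7 with 0→1→2→3→4→5→6→7→0) is antisymmetric. Sending even-indexed worlds to a and odd-indexed worlds to b is a surjective bounded morphism onto the two-world frame with a↔b, which is not antisymmetric.
So the class is not modally definable.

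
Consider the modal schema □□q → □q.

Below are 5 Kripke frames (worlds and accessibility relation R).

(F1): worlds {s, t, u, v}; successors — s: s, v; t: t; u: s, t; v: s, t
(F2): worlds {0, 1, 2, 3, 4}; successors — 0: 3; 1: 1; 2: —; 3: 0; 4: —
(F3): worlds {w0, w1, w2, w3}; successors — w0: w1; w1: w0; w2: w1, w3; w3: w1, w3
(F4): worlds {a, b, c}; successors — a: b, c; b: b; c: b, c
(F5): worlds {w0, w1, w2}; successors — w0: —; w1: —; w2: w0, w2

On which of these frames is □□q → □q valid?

(F1), (F4), (F5)

Frame correspondent (Sahlqvist): ∀x ∀y (Rxy → ∃z (Rxz ∧ Rzy)) — i.e. density.
(F1): holds.
(F2): fails — R30 but no z with R3z and Rz0.
(F3): fails — Rw1w0 but no z with Rw1z and Rzw0.
(F4): holds.
(F5): holds.
Valid on: (F1), (F4), (F5).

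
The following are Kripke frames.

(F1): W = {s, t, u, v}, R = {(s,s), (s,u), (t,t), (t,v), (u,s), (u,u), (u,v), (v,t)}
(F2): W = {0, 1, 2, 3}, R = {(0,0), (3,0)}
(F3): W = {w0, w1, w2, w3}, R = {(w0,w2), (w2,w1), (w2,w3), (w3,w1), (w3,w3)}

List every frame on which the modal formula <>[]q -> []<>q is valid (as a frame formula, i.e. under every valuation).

(F2)

The schema corresponds to convergence: forall x forall y forall z (Rxy & Rxz -> exists w (Ryw & Rzw)).
(F1): fails — Ruv and Ruu but v and u have no common successor.
(F2): holds.
(F3): fails — Rw2w1 and Rw2w1 but w1 and w1 have no common successor.
Valid on: (F2).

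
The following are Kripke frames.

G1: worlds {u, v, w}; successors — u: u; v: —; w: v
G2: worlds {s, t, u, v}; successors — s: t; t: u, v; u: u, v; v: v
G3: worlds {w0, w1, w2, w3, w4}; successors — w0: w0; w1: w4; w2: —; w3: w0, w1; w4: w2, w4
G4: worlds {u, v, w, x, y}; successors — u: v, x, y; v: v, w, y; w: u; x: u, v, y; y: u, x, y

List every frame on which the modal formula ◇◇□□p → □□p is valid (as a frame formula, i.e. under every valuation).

G1

This is the axiom for a generalized confluence (Geach) condition; its first-order frame correspondent is ∀x ∀y ∀z ((xR²y ∧ xR²z) → ∃w (yR²w ∧ z = w)).
G1: holds.
G2: fails — sR²v, sR²u but no w with vR²w and u=w.
G3: fails — w1R²w2, w1R²w2 but no w with w2R²w and w2=w.
G4: fails — uR²w, uR²u but no t with wR²t and u=t.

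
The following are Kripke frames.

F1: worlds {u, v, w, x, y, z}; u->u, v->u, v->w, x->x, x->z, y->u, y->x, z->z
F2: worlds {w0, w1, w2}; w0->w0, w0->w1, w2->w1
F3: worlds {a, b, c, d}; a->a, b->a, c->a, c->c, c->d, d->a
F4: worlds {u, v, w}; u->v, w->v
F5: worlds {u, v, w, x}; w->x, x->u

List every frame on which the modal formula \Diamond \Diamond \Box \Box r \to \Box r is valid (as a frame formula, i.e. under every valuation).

Frame correspondent (Sahlqvist): \forall x \forall y \forall z ((x R^2 y \wedge xRz) \to \exists w (y R^2 w \wedge z = w)) — i.e. a generalized confluence (Geach) condition.
F1: fails — vR²u, vRw but no t with uR²t and w=t.
F2: fails — w0R²w1, w0Rw0 but no w with w1R²w and w0=w.
F3: fails — cR²a, cRc but no w with aR²w and c=w.
F4: ✓.
F5: fails — wR²u, wRx but no t with uR²t and x=t.
Valid on: F4.

F4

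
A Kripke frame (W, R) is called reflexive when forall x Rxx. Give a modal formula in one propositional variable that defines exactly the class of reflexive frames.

□q → q

This is reflexivity; the standard corresponding axiom is T: □q → q.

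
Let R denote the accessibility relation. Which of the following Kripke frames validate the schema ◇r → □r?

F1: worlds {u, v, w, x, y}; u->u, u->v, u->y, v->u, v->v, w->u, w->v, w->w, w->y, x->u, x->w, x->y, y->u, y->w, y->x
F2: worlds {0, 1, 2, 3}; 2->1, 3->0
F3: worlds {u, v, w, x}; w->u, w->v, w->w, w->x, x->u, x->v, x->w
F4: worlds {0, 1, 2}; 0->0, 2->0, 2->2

This is the axiom for partial functionality; its first-order frame correspondent is ∀x ∀y ∀z (Rxy ∧ Rxz → y = z).
F1: fails — u sees both u and v.
F2: ✓.
F3: fails — w sees both u and v.
F4: fails — 2 sees both 0 and 2.

F2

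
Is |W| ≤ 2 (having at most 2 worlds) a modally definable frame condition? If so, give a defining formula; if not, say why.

Not definable by any modal formula

Any modally definable frame class is closed under disjoint unions.
Any modal formula valid on each of 3 disjoint one-world frames is valid on their disjoint union (validity is preserved under disjoint unions). Each one-world frame has |W|=1≤2, but the union has |W|=3.
Hence having at most 2 worlds is not modally definable.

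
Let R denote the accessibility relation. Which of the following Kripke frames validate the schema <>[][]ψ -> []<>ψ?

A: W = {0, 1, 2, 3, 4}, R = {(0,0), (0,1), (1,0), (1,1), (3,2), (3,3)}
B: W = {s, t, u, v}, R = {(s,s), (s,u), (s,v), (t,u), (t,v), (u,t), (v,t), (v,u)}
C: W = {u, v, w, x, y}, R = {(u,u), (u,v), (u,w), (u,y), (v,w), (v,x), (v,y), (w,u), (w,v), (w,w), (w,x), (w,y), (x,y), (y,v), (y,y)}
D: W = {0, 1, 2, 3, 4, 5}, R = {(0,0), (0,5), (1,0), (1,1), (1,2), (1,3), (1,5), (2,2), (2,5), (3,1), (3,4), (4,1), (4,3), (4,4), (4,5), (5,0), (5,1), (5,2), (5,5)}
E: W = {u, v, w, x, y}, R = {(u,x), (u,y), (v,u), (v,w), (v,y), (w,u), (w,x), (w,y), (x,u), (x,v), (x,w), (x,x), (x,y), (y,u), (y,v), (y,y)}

This is the axiom for a generalized confluence (Geach) condition; its first-order frame correspondent is forall x forall y forall z ((xRy & xRz) -> exists w (y R^2 w & zRw)).
A: fails — 3R2, 3R2 but no w with 2R²w and 2Rw.
B: fails — sRu, sRu but no w with uR²w and uRw.
C: ✓.
D: ✓.
E: ✓.
Valid on: C, D, E.

C, D, E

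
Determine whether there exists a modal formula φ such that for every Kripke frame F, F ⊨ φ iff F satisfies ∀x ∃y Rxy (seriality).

Yes: it is seriality, defined by the D schema □r → ◇r.

Definable; □r → ◇r defines it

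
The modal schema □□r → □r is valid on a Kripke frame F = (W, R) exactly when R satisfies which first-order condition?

density

Suppose □□r→□r is valid. Take Rxy and set V(r)={w : xR²w}. Then □□r at x, so □r at x, so r at y, i.e. ∃z(Rxz∧Rzy).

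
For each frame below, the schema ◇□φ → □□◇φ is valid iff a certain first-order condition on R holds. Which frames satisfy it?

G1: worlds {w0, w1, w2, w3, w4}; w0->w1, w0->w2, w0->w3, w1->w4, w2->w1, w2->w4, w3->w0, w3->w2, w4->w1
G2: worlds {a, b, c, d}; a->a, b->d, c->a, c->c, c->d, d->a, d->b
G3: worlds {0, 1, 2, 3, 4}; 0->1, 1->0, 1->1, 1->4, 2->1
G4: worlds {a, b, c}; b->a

The schema corresponds to a generalized confluence (Geach) condition: ∀x ∀y ∀z ((xRy ∧ xR²z) → ∃w (yRw ∧ zRw)).
G1: fails — w0Rw1, w0R²w0 but no w with w1Rw and w0Rw.
G2: fails — bRd, bR²b but no w with dRw and bRw.
G3: fails — 0R1, 0R²4 but no w with 1Rw and 4Rw.
G4: holds.
Valid on: G4.

G4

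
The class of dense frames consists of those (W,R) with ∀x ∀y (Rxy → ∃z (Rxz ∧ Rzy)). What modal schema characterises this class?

The condition is density. The C4 schema □□p → □p defines it.
Suppose □□p→□p is valid. Take Rxy and set V(p)={w : xR²w}. Then □□p at x, so □p at x, so p at y, i.e. ∃z(Rxz∧Rzy).

□□p → □p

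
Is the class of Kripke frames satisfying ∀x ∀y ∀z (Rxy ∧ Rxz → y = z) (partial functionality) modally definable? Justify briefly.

The condition is partial functionality. A defining modal formula is ◇r → □r.
Suppose ◇r→□r is valid. Take Rxy, Rxz and set V(r)={y}. Then ◇r at x, so □r at x, so r at z, i.e. z=y.

Yes — defined by ◇r → □r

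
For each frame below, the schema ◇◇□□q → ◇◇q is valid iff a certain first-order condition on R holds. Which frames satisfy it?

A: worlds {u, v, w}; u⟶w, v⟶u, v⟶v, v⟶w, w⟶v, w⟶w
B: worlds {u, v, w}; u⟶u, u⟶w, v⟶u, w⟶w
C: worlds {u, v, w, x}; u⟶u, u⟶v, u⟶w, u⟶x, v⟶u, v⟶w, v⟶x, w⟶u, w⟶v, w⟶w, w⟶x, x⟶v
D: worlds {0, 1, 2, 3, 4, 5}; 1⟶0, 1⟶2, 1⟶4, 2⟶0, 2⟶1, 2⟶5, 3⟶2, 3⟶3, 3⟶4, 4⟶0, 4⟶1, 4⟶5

This is the axiom for a generalized confluence (Geach) condition; its first-order frame correspondent is ∀x ∀y (xR²y → ∃w (yR²w ∧ xR²w)).
A: condition met.
B: condition met.
C: condition met.
D: fails — 1R²0 but no w with 0R²w and 1R²w.

A, B, C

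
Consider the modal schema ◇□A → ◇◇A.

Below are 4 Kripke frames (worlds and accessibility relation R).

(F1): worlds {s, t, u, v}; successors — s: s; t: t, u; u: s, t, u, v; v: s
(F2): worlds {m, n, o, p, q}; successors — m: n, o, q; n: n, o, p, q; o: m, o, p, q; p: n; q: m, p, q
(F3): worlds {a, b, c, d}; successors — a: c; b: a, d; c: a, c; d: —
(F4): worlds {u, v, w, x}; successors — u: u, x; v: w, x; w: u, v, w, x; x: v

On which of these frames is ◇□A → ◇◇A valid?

The schema corresponds to a generalized confluence (Geach) condition: ∀x ∀y (xRy → ∃w (yRw ∧ xR²w)).
(F1): satisfies the condition.
(F2): satisfies the condition.
(F3): fails — bRd but no w with dRw and bR²w.
(F4): satisfies the condition.
Valid on: (F1), (F2), (F4).

(F1), (F2), (F4)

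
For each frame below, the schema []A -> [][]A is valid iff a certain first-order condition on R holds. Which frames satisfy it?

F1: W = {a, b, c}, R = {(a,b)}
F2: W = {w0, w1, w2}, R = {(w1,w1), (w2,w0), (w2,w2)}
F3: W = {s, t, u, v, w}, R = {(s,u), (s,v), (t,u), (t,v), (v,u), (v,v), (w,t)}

Frame correspondent (Sahlqvist): forall x forall y forall z (Rxy & Ryz -> Rxz) — i.e. transitivity.
F1: condition met.
F2: condition met.
F3: fails — Rwt and Rtv but not Rwv.
Valid on: F1, F2.

F1, F2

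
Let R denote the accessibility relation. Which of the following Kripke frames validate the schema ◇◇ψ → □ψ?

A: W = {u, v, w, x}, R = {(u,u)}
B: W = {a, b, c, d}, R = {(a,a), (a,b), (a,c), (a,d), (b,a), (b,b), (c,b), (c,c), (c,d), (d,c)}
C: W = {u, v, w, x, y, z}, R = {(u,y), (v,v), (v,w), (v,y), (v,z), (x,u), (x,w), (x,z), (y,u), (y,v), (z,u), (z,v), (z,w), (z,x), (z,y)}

Frame correspondent (Sahlqvist): ∀x ∀y ∀z ((xR²y ∧ xRz) → ∃w (y = w ∧ z = w)) — i.e. a generalized confluence (Geach) condition.
A: holds.
B: fails — aR²a, aRb but a ≠ b.
C: fails — uR²u, uRy but u ≠ y.

A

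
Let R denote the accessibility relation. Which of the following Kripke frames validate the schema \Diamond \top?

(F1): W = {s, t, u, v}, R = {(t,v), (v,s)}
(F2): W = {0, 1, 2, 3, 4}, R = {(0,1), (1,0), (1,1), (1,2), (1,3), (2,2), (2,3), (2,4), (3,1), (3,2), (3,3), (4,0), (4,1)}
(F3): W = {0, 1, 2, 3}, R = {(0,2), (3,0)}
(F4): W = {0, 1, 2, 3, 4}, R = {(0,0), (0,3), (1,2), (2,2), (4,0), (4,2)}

Frame correspondent (Sahlqvist): \forall x \exists y Rxy — i.e. seriality.
(F1): fails — world s has no successor.
(F2): satisfies the condition.
(F3): fails — world 1 has no successor.
(F4): fails — world 3 has no successor.

(F2)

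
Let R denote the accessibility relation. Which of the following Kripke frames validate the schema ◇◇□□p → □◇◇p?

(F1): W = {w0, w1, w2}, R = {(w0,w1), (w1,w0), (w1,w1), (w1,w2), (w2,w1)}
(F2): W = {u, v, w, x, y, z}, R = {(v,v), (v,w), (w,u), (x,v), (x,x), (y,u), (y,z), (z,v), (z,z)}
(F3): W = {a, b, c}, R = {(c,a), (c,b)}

(F1), (F3)

This is the axiom for a generalized confluence (Geach) condition; its first-order frame correspondent is ∀x ∀y ∀z ((xR²y ∧ xRz) → ∃w (yR²w ∧ zR²w)).
(F1): ✓.
(F2): fails — vR²u, vRv but no t with uR²t and vR²t.
(F3): ✓.
Valid on: (F1), (F3).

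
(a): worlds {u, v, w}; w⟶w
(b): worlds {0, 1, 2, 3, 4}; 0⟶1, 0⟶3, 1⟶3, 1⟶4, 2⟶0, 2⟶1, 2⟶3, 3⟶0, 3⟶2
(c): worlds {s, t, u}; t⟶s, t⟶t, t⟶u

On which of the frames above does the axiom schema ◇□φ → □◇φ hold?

(a)

Frame correspondent (Sahlqvist): ∀x ∀y ∀z (Rxy ∧ Rxz → ∃w (Ryw ∧ Rzw)) — i.e. convergence.
(a): holds.
(b): fails — R01 and R03 but 1 and 3 have no common successor.
(c): fails — Rtt and Rtu but t and u have no common successor.
Valid on: (a).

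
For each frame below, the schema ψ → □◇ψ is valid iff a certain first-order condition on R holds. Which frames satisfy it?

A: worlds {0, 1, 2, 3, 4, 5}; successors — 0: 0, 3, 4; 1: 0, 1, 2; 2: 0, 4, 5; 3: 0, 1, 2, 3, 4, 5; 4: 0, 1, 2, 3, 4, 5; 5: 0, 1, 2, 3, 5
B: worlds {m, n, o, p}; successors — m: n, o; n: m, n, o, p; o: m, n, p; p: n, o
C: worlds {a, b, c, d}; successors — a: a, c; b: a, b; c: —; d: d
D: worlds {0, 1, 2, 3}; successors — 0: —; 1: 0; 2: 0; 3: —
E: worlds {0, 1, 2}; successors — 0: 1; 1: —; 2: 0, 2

This is the axiom for symmetry; its first-order frame correspondent is ∀x ∀y (Rxy → Ryx).
A: fails — R12 but not R21.
B: holds.
C: fails — Rba but not Rab.
D: fails — R10 but not R01.
E: fails — R01 but not R10.

B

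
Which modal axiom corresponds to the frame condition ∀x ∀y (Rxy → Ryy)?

□(□q → q)

A defining formula is □(□q → q) (the T□ axiom).
Suppose □(□q→q) is valid. Take Rxy and set V(q)={w : Ryw}. Then at y, □q holds; since □(□q→q) at x, □q→q at y, so q at y, i.e. Ryy.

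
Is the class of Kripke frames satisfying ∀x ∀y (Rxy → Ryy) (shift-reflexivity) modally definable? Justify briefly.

Yes — defined by □(□q → q)

The condition is shift-reflexivity. A defining modal formula is □(□q → q).
Suppose □(□q→q) is valid. Take Rxy and set V(q)={w : Ryw}. Then at y, □q holds; since □(□q→q) at x, □q→q at y, so q at y, i.e. Ryy.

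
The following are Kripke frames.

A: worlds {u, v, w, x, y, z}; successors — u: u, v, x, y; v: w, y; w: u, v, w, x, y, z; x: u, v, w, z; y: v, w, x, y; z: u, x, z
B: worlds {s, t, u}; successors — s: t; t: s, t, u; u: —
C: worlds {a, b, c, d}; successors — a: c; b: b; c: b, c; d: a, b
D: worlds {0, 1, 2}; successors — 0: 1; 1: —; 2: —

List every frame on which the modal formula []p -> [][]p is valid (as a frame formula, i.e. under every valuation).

This is the axiom for transitivity; its first-order frame correspondent is forall x forall y forall z (Rxy & Ryz -> Rxz).
A: fails — Ruv and Rvw but not Ruw.
B: fails — Rst and Rtu but not Rsu.
C: fails — Rac and Rcb but not Rab.
D: ✓.

D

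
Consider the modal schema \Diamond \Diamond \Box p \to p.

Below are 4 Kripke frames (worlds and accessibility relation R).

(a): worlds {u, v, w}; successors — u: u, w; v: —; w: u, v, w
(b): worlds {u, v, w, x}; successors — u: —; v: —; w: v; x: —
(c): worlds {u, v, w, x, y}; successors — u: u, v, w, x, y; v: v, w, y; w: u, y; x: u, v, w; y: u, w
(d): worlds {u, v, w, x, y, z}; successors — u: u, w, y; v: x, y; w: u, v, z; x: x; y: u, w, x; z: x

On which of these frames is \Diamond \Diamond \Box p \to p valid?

(b)

This is the axiom for a generalized confluence (Geach) condition; its first-order frame correspondent is \forall x \forall y (x R^2 y \to \exists w (yRw \wedge x = w)).
(a): fails — uR²v but no t with vRt and u=t.
(b): satisfies the condition.
(c): fails — uR²v but no t with vRt and u=t.
(d): fails — uR²v but no t with vRt and u=t.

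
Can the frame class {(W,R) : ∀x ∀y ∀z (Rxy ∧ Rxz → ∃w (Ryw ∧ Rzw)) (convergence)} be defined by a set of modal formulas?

Definable; ◇□p → □◇p defines it

The condition is convergence. A defining modal formula is ◇□p → □◇p.
Suppose ◇□p→□◇p is valid. Take Rxy, Rxz and set V(p)={w : Ryw}. Then □p at y so ◇□p at x, so □◇p at x, so ◇p at z, giving w with Rzw and Ryw.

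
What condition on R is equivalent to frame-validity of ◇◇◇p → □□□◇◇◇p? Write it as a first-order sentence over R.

This is a Sahlqvist (Geach-type) schema ◇^3□^0p → □^3◇^3p.
First-order correspondent: ∀x ∀y ∀z ((xR³y ∧ xR³z) → ∃w (y = w ∧ zR³w)).

∀x ∀y ∀z ((xR³y ∧ xR³z) → ∃w (y = w ∧ zR³w))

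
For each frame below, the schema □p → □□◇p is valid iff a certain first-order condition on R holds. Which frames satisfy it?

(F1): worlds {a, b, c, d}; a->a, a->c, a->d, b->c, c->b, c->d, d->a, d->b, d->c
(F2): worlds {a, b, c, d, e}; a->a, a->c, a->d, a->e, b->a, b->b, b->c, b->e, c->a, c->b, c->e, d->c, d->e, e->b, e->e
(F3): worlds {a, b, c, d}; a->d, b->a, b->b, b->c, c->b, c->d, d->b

(F2)

This is the axiom for a generalized confluence (Geach) condition; its first-order frame correspondent is ∀x ∀z (xR²z → ∃w (xRw ∧ zRw)).
(F1): fails — cR²b but no w with cRw and bRw.
(F2): ✓.
(F3): fails — aR²b but no w with aRw and bRw.
Valid on: (F2).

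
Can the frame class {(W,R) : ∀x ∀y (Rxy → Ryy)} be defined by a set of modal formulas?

This is a Sahlqvist condition; the T□ axiom □(□r → r) defines it.

Definable; □(□r → r) defines it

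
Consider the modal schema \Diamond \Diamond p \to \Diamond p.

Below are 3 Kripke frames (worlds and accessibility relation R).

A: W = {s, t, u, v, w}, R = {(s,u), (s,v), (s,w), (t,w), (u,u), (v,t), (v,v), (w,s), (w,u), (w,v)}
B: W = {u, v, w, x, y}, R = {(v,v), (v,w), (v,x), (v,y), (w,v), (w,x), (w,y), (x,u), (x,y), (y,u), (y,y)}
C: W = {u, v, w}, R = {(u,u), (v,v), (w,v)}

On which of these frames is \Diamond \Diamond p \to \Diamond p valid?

C

Frame correspondent (Sahlqvist): \forall x \forall y \forall z (Rxy \wedge Ryz \to Rxz) — i.e. transitivity.
A: fails — Rvt and Rtw but not Rvw.
B: fails — Rwx and Rxu but not Rwu.
C: holds.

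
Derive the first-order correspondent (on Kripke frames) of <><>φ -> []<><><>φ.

This is a Sahlqvist (Geach-type) schema ◇^2□^0φ → □^1◇^3φ.
First-order correspondent: forall x forall y forall z ((x R^2 y & xRz) -> exists w (y = w & z R^3 w)).

forall x forall y forall z ((x R^2 y & xRz) -> exists w (y = w & z R^3 w))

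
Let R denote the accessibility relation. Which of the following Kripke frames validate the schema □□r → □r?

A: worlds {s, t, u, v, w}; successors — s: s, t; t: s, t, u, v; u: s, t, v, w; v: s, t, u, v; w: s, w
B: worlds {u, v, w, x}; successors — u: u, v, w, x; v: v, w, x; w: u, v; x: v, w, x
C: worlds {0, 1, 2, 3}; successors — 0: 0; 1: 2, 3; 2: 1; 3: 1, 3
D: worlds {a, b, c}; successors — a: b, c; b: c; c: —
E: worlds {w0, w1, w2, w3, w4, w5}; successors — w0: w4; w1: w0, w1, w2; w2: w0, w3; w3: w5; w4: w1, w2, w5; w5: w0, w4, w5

A, B

The schema corresponds to density: ∀x ∀y (Rxy → ∃z (Rxz ∧ Rzy)).
A: holds.
B: holds.
C: fails — R12 but no z with R1z and Rz2.
D: fails — Rab but no z with Raz and Rzb.
E: fails — Rw0w4 but no z with Rw0z and Rzw4.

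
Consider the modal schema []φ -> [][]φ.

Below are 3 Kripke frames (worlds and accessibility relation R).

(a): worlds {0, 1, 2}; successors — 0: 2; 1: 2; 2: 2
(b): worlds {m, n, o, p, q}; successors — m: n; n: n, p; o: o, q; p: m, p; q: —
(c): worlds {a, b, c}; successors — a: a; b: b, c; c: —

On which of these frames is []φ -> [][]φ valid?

This is the axiom for transitivity; its first-order frame correspondent is forall x forall y forall z (Rxy & Ryz -> Rxz).
(a): condition met.
(b): fails — Rpm and Rmn but not Rpn.
(c): condition met.
Valid on: (a), (c).

(a), (c)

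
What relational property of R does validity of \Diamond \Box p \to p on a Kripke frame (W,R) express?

This is frame-equivalent to p → □◇p (substitute ¬p for p and contrapose).
Suppose p→□◇p is valid. Take Rxy and set V(p)={x}. Then p at x, so □◇p at x, so ◇p at y, so some z with Ryz has p; z=x, i.e. Ryx.
Conversely, on a frame with symmetry the schema holds at every world under every valuation.
So the correspondent is symmetry.

Symmetry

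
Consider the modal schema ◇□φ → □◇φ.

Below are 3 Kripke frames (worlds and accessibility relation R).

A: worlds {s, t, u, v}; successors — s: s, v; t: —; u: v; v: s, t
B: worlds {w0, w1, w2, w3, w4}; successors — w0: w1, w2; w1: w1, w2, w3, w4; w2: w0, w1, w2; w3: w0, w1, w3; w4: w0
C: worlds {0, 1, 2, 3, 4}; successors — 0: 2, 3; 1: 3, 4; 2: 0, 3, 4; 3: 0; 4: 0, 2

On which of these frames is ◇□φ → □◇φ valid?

none

This is the axiom for convergence; its first-order frame correspondent is ∀x ∀y ∀z (Rxy ∧ Rxz → ∃w (Ryw ∧ Rzw)).
A: fails — Rvt and Rvt but t and t have no common successor.
B: fails — Rw1w1 and Rw1w4 but w1 and w4 have no common successor.
C: fails — R23 and R20 but 3 and 0 have no common successor.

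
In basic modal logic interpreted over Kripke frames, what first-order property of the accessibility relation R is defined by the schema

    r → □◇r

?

This is the B axiom.
It corresponds to symmetry: ∀x ∀y (Rxy → Ryx).

symmetry: ∀x ∀y (Rxy → Ryx)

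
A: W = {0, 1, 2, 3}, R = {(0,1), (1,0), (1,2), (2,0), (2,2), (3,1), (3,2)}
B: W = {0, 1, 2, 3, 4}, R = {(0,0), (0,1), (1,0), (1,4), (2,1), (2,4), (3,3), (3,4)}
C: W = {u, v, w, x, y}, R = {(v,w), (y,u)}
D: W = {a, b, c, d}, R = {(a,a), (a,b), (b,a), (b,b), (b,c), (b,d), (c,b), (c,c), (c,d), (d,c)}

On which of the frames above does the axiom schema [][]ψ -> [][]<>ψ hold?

C, D

This is the axiom for a generalized confluence (Geach) condition; its first-order frame correspondent is forall x forall z (x R^2 z -> exists w (x R^2 w & zRw)).
A: fails — 0R²0 but no w with 0R²w and 0Rw.
B: fails — 0R²4 but no w with 0R²w and 4Rw.
C: satisfies the condition.
D: satisfies the condition.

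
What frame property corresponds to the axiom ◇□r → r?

Symmetry

Equivalently (dual form): r → □◇r.
Suppose r→□◇r is valid. Take Rxy and set V(r)={x}. Then r at x, so □◇r at x, so ◇r at y, so some z with Ryz has r; z=x, i.e. Ryx.
The converse is a direct semantic check.
So the correspondent is symmetry.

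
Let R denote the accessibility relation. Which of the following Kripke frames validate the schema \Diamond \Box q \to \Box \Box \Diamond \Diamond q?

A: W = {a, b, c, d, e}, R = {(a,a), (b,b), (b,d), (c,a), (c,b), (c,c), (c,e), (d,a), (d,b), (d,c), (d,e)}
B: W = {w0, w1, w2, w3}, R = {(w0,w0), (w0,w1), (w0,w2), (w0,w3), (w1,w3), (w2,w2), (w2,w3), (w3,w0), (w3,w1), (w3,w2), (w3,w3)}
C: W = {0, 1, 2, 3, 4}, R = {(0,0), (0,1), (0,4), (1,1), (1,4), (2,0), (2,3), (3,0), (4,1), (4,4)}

Frame correspondent (Sahlqvist): \forall x \forall y \forall z ((xRy \wedge x R^2 z) \to \exists w (yRw \wedge z R^2 w)) — i.e. a generalized confluence (Geach) condition.
A: fails — bRb, bR²a but no w with bRw and aR²w.
B: condition met.
C: fails — 2R3, 2R²1 but no w with 3Rw and 1R²w.
Valid on: B.

B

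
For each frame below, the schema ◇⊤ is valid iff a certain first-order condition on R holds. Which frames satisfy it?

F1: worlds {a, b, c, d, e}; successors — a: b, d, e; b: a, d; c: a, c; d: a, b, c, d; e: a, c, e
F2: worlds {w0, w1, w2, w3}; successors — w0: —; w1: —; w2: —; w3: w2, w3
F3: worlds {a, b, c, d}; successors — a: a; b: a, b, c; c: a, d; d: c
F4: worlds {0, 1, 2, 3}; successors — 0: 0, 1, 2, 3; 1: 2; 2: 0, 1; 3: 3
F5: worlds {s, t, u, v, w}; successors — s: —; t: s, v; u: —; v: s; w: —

F1, F3, F4

Frame correspondent (Sahlqvist): ∀x ∃y Rxy — i.e. seriality.
F1: holds.
F2: fails — world w0 has no successor.
F3: holds.
F4: holds.
F5: fails — world s has no successor.
Valid on: F1, F3, F4.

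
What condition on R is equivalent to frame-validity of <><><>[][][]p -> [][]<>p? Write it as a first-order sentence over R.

This is a Sahlqvist (Geach-type) schema ◇^3□^3p → □^2◇^1p.
Minimal-valuation argument: fix x; take any y with xR^3y and any z with xR^2z. Set V(p) to the set of worlds R-reachable from y in exactly 3 steps. Then □^3p holds at y, so the antecedent holds at x; validity forces ◇^1p at z, giving a w with zR^1w and yR^3w.
First-order correspondent: forall x forall y forall z ((x R^3 y & x R^2 z) -> exists w (y R^3 w & zRw)).

forall x forall y forall z ((x R^3 y & x R^2 z) -> exists w (y R^3 w & zRw))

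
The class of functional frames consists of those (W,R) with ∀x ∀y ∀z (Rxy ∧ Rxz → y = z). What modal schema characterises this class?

◇p → □p

This is partial functionality; the standard corresponding axiom is CD: ◇p → □p.
Suppose ◇p→□p is valid. Take Rxy, Rxz and set V(p)={y}. Then ◇p at x, so □p at x, so p at z, i.e. z=y.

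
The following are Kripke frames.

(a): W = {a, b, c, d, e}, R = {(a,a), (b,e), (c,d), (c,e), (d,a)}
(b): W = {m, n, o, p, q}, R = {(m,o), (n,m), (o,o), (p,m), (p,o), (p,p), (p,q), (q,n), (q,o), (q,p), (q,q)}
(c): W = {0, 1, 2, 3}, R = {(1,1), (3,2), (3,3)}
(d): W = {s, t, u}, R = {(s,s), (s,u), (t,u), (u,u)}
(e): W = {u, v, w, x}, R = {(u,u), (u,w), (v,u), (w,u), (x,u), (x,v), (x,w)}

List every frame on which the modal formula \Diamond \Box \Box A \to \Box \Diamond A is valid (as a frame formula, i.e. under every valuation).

The schema corresponds to a generalized confluence (Geach) condition: \forall x \forall y \forall z ((xRy \wedge xRz) \to \exists w (y R^2 w \wedge zRw)).
(a): fails — bRe, bRe but no w with eR²w and eRw.
(b): fails — qRn, qRn but no w with nR²w and nRw.
(c): fails — 3R2, 3R2 but no w with 2R²w and 2Rw.
(d): condition met.
(e): condition met.
Valid on: (d), (e).

(d), (e)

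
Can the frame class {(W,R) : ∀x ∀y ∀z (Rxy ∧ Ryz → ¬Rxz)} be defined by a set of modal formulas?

Not definable by any modal formula

If a class were modally definable it would be closed under surjective bounded morphisms (Goldblatt–Thomason).
The 5-cycle (worlds w0,w1,w2,w3,w4 with w0→w1→w2→w3→w4→w0) is intransitive. Mapping every world to a single reflexive point • is a surjective bounded morphism; the reflexive point is not intransitive (R••∧R•• but R••).
So no modal formula (or set of formulas) defines exactly the intransitive frames.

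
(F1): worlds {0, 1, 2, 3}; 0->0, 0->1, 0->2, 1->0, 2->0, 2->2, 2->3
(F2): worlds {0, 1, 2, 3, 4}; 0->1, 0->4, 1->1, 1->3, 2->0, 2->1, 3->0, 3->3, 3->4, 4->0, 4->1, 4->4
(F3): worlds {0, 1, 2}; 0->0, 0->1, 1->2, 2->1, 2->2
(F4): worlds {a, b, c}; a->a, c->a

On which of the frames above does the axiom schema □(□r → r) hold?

(F4)

Frame correspondent (Sahlqvist): ∀x ∀y (Rxy → Ryy) — i.e. shift-reflexivity.
(F1): fails — R01 but not R11.
(F2): fails — R20 but not R00.
(F3): fails — R01 but not R11.
(F4): condition met.
Valid on: (F4).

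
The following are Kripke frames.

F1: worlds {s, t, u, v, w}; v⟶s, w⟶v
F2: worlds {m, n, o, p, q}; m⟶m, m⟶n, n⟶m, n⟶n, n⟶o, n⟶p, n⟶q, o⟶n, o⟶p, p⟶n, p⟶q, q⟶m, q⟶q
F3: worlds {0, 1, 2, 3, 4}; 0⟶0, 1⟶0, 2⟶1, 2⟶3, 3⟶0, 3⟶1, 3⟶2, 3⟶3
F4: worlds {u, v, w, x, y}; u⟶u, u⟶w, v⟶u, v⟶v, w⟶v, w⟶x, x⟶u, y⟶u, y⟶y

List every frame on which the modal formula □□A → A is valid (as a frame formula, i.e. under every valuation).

F2

Frame correspondent (Sahlqvist): ∀x ∃w (xR²w ∧ x = w) — i.e. a generalized confluence (Geach) condition.
F1: fails — at s but no w* with sR²w* and s=w*.
F2: holds.
F3: fails — at 1 but no w with 1R²w and 1=w.
F4: fails — at w but no t with wR²t and w=t.
Valid on: F2.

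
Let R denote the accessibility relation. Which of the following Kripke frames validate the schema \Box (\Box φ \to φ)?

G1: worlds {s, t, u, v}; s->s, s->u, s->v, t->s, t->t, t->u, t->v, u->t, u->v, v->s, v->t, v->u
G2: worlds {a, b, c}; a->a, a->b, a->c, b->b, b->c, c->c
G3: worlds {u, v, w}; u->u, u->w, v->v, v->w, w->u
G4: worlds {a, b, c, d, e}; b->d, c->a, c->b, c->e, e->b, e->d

The schema corresponds to shift-reflexivity: \forall x \forall y (Rxy \to Ryy).
G1: fails — Ruv but not Rvv.
G2: ✓.
G3: fails — Ruw but not Rww.
G4: fails — Reb but not Rbb.

G2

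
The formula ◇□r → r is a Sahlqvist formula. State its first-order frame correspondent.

Equivalently (dual form): r → □◇r.
Suppose r→□◇r is valid. Take Rxy and set V(r)={x}. Then r at x, so □◇r at x, so ◇r at y, so some z with Ryz has r; z=x, i.e. Ryx.

symmetry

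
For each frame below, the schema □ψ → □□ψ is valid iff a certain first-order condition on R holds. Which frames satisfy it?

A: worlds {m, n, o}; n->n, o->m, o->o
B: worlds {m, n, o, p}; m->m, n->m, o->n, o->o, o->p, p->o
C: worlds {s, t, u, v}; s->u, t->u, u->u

Frame correspondent (Sahlqvist): ∀x ∀y ∀z (Rxy ∧ Ryz → Rxz) — i.e. transitivity.
A: holds.
B: fails — Ron and Rnm but not Rom.
C: holds.

A, C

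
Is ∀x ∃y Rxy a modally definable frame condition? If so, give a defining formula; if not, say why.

Yes: it is seriality, defined by the D schema □p → ◇p.
Suppose □p→◇p is valid. At any x set V(p)=W. Then □p at x, so ◇p at x, so x has a successor.

Yes, by □p → ◇p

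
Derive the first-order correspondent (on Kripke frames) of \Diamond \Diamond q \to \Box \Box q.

\forall x \forall y \forall z ((x R^2 y \wedge x R^2 z) \to \exists w (y = w \wedge z = w))

This is a Sahlqvist (Geach-type) schema ◇^2□^0q → □^2◇^0q.
Minimal-valuation argument: fix x; take any y with xR^2y and any z with xR^2z. Set V(q) to the set of worlds R-reachable from y in exactly 0 steps. Then □^0q holds at y, so the antecedent holds at x; validity forces ◇^0q at z, giving a w with zR^0w and yR^0w.
First-order correspondent: \forall x \forall y \forall z ((x R^2 y \wedge x R^2 z) \to \exists w (y = w \wedge z = w)).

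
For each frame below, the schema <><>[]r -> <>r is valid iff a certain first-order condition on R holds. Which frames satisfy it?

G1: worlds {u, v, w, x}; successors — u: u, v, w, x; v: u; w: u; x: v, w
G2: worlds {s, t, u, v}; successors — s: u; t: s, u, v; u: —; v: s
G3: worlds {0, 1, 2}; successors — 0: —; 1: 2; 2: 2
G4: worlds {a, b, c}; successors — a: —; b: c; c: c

G3, G4

The schema corresponds to a generalized confluence (Geach) condition: forall x forall y (x R^2 y -> exists w (yRw & xRw)).
G1: fails — vR²x but no t with xRt and vRt.
G2: fails — tR²u but no w with uRw and tRw.
G3: holds.
G4: holds.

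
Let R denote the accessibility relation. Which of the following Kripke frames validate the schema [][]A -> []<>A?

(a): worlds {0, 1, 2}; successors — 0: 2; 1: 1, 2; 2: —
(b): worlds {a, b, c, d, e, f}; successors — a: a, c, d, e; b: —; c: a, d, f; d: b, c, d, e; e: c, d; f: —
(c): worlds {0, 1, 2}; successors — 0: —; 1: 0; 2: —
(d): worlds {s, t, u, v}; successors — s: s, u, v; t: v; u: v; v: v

The schema corresponds to a generalized confluence (Geach) condition: forall x forall z (xRz -> exists w (x R^2 w & zRw)).
(a): fails — 0R2 but no w with 0R²w and 2Rw.
(b): fails — cRf but no w with cR²w and fRw.
(c): fails — 1R0 but no w with 1R²w and 0Rw.
(d): ✓.

(d)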